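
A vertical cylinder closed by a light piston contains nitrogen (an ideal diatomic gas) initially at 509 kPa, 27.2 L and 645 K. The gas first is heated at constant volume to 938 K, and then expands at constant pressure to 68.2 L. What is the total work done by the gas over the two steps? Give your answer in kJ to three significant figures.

W_total ≈ 30.3 kJ

Step 1 (isochoric): W = 0 (constant volume).
After step 1: P = 740.2 kPa (V unchanged).
Step 2 (isobaric): W = PΔV = (740.2 kPa)(68.2 − 27.2 L) = 30349 J.
W_total = 0 + 30349 = 30349 J.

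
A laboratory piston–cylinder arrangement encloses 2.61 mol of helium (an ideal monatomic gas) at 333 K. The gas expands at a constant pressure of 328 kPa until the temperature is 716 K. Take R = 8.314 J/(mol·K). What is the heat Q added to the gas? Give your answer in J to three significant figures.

Isobaric: W = nRΔT = (2.61)(8.314)(383) = 8311 J.
ΔU = nCᵥΔT with Cᵥ = 3R/2: ΔU = (2.61)(12.47)(383) = 12466 J.
Q = ΔU + W = 12466 + 8311 = 20777 J.

Q ≈ 20800 J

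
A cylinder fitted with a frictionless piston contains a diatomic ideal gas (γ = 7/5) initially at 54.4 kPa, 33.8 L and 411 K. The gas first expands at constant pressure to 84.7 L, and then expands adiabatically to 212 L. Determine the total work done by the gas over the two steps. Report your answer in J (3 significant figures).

Step 1 (isobaric): W = PΔV = (54.4 kPa)(84.7 − 33.8 L) = 2769 J.
After step 1: P = 54.4 kPa, V = 84.7 L, T = 1030 K.
Step 2 (adiabatic): W = (P₁V₁ − P₂V₂)/(γ−1) = (4608 − 3192)/0.4 = 3538 J.
W_total = 2769 + 3538 = 6307 J.

W_total ≈ 6310 J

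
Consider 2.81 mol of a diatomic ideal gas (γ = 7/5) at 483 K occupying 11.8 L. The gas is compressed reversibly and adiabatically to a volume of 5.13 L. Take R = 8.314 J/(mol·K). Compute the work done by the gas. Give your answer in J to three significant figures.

W ≈ -11200 J

Adiabatic: TV^(γ−1) = const with γ = 7/5.
T₂ = T₁ (V₁/V₂)^(γ−1) = 483 × (11.8/5.13)^0.4 = 483 × 1.395 = 674 K.
W_by = nCᵥ(T₁ − T₂) = (2.81)(20.79)(483 − 674) = -11155 J.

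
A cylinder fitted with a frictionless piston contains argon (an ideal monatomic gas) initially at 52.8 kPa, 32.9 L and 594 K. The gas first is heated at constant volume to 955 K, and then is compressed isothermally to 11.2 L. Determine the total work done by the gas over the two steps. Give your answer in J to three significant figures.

W_total ≈ -3010 J

Step 1 (isochoric): W = 0 (constant volume).
After step 1: P = 84.89 kPa (V unchanged).
Step 2 (isothermal): W = P₁V₁ ln(V₂/V₁) = (2793) ln(11.2/32.9) = -3009 J.
W_total = 0 − 3009 = -3009 J.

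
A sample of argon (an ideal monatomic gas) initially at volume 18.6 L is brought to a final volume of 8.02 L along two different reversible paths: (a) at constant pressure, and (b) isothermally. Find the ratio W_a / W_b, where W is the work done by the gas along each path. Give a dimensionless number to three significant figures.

W_a / W_b ≈ 0.676

Path (a) isobaric: W = P₁(V₂ − V₁) → W_a/(P₁V₁) = -0.5688.
Path (b) isothermal: W = P₁V₁ ln(V₂/V₁) → W_b/(P₁V₁) = -0.8412.
W_a / W_b = -0.5688 / -0.8412 = 0.6762.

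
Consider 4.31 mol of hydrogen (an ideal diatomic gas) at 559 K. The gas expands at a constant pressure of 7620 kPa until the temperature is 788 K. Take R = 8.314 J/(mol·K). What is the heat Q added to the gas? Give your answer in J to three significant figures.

Q ≈ 28700 J

Isobaric: W = nRΔT = (4.31)(8.314)(229) = 8206 J.
ΔU = nCᵥΔT with Cᵥ = 5R/2: ΔU = (4.31)(20.79)(229) = 20515 J.
Q = ΔU + W = 20515 + 8206 = 28720 J.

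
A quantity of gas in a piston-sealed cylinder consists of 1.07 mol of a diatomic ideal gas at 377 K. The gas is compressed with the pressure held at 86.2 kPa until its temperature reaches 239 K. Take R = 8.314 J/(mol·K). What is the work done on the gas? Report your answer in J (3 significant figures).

W ≈ 1230 J

Isobaric: W = P ΔV = nR ΔT.
W = (1.07)(8.314)(239 − 377) = -1228 J.
Work on gas = −W_by = 1228 J.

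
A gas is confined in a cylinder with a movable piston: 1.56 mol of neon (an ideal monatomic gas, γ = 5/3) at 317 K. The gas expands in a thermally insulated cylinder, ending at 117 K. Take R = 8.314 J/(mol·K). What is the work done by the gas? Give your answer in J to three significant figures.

Adiabatic ⇒ Q = 0, so W_by = −ΔU = nCᵥ(T₁ − T₂).
Cᵥ = 3R/2 = 12.47 J/(mol·K).
W = (1.56)(12.47)(317 − 117) = 3891 J.

W ≈ 3890 J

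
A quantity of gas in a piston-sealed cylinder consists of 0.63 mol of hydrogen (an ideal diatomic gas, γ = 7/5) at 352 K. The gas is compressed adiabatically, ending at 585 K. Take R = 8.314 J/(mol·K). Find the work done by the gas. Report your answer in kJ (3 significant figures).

W ≈ -3.05 kJ

Adiabatic ⇒ Q = 0, so W_by = −ΔU = nCᵥ(T₁ − T₂).
Cᵥ = 5R/2 = 20.79 J/(mol·K).
W = (0.63)(20.79)(352 − 585) = -3051 J.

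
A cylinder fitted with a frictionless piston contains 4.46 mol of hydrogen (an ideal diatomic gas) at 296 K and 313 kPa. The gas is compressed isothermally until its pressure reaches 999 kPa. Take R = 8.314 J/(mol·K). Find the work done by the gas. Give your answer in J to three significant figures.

Isothermal process: W = nRT ln(V₂/V₁) = nRT ln(P₁/P₂).
W = (4.46)(8.314)(296) × ln(313/999)
  = 10976 × ln(0.3133) = 10976 × -1.161
W_by_gas = -12738 J.

W ≈ -12700 J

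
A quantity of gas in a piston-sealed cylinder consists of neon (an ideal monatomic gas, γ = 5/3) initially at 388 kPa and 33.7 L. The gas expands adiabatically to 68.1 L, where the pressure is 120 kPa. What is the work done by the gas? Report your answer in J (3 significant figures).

W ≈ 7360 J

Adiabatic: W = (P₁V₁ − P₂V₂)/(γ − 1) with γ = 5/3.
P₁V₁ = 13076 J, P₂V₂ = 8172 J.
W = (13076 − 8172) / 0.6667 = 7355 J.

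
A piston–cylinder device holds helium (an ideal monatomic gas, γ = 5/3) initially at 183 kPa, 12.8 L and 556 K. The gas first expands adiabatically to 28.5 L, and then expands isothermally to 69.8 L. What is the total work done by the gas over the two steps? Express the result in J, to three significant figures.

Step 1 (adiabatic): W = (P₁V₁ − P₂V₂)/(γ−1) = (2342 − 1374)/0.667 = 1453 J.
After step 1: P = 48.2 kPa, V = 28.5 L, T = 326.1 K.
Step 2 (isothermal): W = P₁V₁ ln(V₂/V₁) = (1374) ln(69.8/28.5) = 1230 J.
W_total = 1453 + 1230 = 2683 J.

W_total ≈ 2680 J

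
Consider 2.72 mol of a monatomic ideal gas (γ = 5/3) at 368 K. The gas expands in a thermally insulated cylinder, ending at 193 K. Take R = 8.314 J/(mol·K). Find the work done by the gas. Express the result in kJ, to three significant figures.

Adiabatic ⇒ Q = 0, so W_by = −ΔU = nCᵥ(T₁ − T₂).
Cᵥ = 3R/2 = 12.47 J/(mol·K).
W = (2.72)(12.47)(368 − 193) = 5936 J.

W ≈ 5.94 kJ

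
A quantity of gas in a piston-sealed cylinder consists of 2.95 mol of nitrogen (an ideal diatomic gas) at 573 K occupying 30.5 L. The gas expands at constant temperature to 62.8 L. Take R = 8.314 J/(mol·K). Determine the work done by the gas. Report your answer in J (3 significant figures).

Isothermal: W = nRT ln(V₂/V₁).
W = (2.95)(8.314)(573) × ln(62.8/30.5)
  = 14054 × 0.7222
W_by_gas = 10150 J.

W ≈ 10100 J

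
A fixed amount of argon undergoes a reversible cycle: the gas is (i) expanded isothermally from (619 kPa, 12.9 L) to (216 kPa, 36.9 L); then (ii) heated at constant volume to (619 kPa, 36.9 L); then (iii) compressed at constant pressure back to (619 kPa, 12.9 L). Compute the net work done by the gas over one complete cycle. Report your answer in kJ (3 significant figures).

Leg (i): W = PᵢVᵢ ln(V_f/Vᵢ) = (7985) ln(36.9/12.9) = 8392 J.
Leg (ii): W = 0.
Leg (iii): W = PΔV = (619)(12.9 − 36.9) = -14856 J.
W_net = 8392 − 14856 = -6464 J.

W_net ≈ -6.46 kJ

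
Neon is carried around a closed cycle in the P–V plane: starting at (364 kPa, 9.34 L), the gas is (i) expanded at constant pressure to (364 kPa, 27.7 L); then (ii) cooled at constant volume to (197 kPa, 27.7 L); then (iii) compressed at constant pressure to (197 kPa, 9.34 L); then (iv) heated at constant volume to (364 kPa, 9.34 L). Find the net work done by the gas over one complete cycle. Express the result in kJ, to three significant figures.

Constant-volume legs do no work.
W(i) = (364)(27.7 − 9.34) = 6683 J; W(iii) = (197)(9.34 − 27.7) = -3617 J.
W_net = 6683 − 3617 = 3066 J (the clockwise enclosed area).

W_net ≈ 3.07 kJ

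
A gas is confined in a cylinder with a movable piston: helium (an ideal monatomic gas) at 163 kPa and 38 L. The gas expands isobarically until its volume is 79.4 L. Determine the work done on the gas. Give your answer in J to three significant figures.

Isobaric: W = P ΔV.
W = (163 kPa)(79.4 − 38 L) = (163)(41.4) = 6748 J.
Work on gas = −W_by = -6748 J.

W ≈ -6750 J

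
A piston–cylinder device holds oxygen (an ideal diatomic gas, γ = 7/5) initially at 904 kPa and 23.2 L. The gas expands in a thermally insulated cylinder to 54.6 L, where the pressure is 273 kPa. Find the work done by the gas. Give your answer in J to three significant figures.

Adiabatic: W = (P₁V₁ − P₂V₂)/(γ − 1) with γ = 7/5.
P₁V₁ = 20973 J, P₂V₂ = 14906 J.
W = (20973 − 14906) / 0.4 = 15167 J.

W ≈ 15200 J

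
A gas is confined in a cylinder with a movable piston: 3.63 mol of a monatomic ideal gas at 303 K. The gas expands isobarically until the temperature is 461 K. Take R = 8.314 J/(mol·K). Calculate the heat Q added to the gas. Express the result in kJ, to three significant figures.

Q ≈ 11.9 kJ

Isobaric: W = nRΔT = (3.63)(8.314)(158) = 4768 J.
ΔU = nCᵥΔT with Cᵥ = 3R/2: ΔU = (3.63)(12.47)(158) = 7153 J.
Q = ΔU + W = 7153 + 4768 = 11921 J.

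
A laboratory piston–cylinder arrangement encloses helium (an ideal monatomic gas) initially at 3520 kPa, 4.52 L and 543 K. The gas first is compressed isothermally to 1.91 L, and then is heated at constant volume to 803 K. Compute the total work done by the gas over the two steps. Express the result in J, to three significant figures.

Step 1 (isothermal): W = P₁V₁ ln(V₂/V₁) = (15910) ln(1.91/4.52) = -13705 J.
Step 2 (isochoric): W = 0 (constant volume).
W_total = -13705 + 0 = -13705 J.

W_total ≈ -13700 J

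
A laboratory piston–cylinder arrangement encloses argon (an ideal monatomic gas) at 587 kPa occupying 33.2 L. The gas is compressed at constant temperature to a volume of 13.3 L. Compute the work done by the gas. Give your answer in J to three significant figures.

W ≈ -17800 J

Isothermal: W = nRT ln(V₂/V₁) = P₁V₁ ln(V₂/V₁).
P₁V₁ = (587 kPa)(33.2 L) = 19488 J.
W = 19488 × ln(13.3/33.2) = 19488 × -0.9148
W_by_gas = -17828 J.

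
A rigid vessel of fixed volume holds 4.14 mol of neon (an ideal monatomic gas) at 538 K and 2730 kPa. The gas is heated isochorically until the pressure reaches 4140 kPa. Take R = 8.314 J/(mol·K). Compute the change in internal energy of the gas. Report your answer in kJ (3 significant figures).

Constant volume ⇒ W = 0, so Q = ΔU = nCᵥΔT with Cᵥ = 3R/2 = 12.47 J/(mol·K).
At constant V, T₂/T₁ = P₂/P₁ ⇒ ΔT = T₁(P₂/P₁ − 1) = 538·(4140/2730 − 1) = 277.9 K.
ΔU = (4.14)(12.47)(277.9) = 14346 J.

ΔU ≈ 14.3 kJ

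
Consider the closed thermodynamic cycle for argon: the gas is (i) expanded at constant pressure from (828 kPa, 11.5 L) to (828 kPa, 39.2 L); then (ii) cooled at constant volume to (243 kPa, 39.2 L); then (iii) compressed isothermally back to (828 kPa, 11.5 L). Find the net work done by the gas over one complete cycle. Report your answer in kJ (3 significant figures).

W_net ≈ 11.3 kJ

Leg (i): W = PΔV = (828)(39.2 − 11.5) = 22936 J.
Leg (ii): W = 0.
Leg (iii): W = PᵢVᵢ ln(V_f/Vᵢ) = (9526) ln(11.5/39.2) = -11682 J.
W_net = 22936 − 11682 = 11254 J.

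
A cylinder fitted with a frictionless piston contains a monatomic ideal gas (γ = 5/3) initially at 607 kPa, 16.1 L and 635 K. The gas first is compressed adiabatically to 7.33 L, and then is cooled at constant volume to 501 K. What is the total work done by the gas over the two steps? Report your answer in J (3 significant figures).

W_total ≈ -10100 J

Step 1 (adiabatic): W = (P₁V₁ − P₂V₂)/(γ−1) = (9773 − 16513)/0.667 = -10111 J.
Step 2 (isochoric): W = 0 (constant volume).
W_total = -10111 + 0 = -10111 J.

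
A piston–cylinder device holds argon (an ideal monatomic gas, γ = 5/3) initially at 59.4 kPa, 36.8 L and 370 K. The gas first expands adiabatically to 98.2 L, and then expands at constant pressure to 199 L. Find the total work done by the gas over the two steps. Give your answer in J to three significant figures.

W_total ≈ 2740 J

Step 1 (adiabatic): W = (P₁V₁ − P₂V₂)/(γ−1) = (2186 − 1136)/0.667 = 1575 J.
After step 1: P = 11.57 kPa, V = 98.2 L, T = 192.3 K.
Step 2 (isobaric): W = PΔV = (11.57 kPa)(199 − 98.2 L) = 1166 J.
W_total = 1575 + 1166 = 2741 J.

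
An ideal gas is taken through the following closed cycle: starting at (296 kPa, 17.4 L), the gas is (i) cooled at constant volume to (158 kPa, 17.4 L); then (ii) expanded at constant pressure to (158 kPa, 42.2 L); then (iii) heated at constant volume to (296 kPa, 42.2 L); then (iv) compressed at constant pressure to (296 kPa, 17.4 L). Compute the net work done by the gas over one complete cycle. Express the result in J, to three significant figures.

Constant-volume legs do no work.
W(ii) = (158)(42.2 − 17.4) = 3918 J; W(iv) = (296)(17.4 − 42.2) = -7341 J.
W_net = 3918 − 7341 = -3422 J (the counter-clockwise enclosed area).

W_net ≈ -3420 J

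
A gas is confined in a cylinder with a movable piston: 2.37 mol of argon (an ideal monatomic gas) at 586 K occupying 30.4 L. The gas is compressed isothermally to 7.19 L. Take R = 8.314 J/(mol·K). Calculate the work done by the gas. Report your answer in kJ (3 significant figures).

Isothermal: W = nRT ln(V₂/V₁).
W = (2.37)(8.314)(586) × ln(7.19/30.4)
  = 11547 × -1.442
W_by_gas = -16647 J.

W ≈ -16.6 kJ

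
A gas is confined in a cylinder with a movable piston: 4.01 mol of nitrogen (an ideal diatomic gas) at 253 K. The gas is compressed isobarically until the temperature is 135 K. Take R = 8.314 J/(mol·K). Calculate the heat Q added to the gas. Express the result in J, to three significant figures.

Q ≈ -13800 J

Isobaric: W = nRΔT = (4.01)(8.314)(-118) = -3934 J.
ΔU = nCᵥΔT with Cᵥ = 5R/2: ΔU = (4.01)(20.79)(-118) = -9835 J.
Q = ΔU + W = -9835 − 3934 = -13769 J.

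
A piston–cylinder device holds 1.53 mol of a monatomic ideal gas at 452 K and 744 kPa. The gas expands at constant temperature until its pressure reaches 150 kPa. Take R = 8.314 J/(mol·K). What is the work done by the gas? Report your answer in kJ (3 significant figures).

W ≈ 9.21 kJ

Isothermal process: W = nRT ln(V₂/V₁) = nRT ln(P₁/P₂).
W = (1.53)(8.314)(452) × ln(744/150)
  = 5750 × ln(4.96) = 5750 × 1.601
W_by_gas = 9207 J.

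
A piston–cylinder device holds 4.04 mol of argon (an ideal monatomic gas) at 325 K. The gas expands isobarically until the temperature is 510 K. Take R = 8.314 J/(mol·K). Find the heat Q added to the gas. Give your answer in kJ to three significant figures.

Q ≈ 15.5 kJ

Isobaric: W = nRΔT = (4.04)(8.314)(185) = 6214 J.
ΔU = nCᵥΔT with Cᵥ = 3R/2: ΔU = (4.04)(12.47)(185) = 9321 J.
Q = ΔU + W = 9321 + 6214 = 15535 J.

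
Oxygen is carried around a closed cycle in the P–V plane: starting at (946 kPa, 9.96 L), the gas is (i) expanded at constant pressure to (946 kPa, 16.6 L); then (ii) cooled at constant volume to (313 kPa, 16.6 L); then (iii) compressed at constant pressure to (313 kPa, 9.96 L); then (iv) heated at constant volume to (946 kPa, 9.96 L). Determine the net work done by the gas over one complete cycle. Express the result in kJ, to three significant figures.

Constant-volume legs do no work.
W(i) = (946)(16.6 − 9.96) = 6281 J; W(iii) = (313)(9.96 − 16.6) = -2078 J.
W_net = 6281 − 2078 = 4203 J (the clockwise enclosed area).

W_net ≈ 4.20 kJ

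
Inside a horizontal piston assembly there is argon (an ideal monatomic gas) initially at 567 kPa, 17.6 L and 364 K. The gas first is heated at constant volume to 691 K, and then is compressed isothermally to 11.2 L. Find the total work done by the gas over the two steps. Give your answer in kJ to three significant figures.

Step 1 (isochoric): W = 0 (constant volume).
After step 1: P = 1076 kPa (V unchanged).
Step 2 (isothermal): W = P₁V₁ ln(V₂/V₁) = (18944) ln(11.2/17.6) = -8562 J.
W_total = 0 − 8562 = -8562 J.

W_total ≈ -8.56 kJ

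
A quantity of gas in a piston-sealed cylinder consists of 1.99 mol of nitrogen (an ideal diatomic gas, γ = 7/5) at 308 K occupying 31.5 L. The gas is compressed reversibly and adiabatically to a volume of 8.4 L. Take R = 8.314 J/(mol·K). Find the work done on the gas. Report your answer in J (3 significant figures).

W ≈ 8880 J

Adiabatic: TV^(γ−1) = const with γ = 7/5.
T₂ = T₁ (V₁/V₂)^(γ−1) = 308 × (31.5/8.4)^0.4 = 308 × 1.697 = 522.6 K.
W_by = nCᵥ(T₁ − T₂) = (1.99)(20.79)(308 − 522.6) = -8876 J.
Work on gas = −W_by = 8876 J.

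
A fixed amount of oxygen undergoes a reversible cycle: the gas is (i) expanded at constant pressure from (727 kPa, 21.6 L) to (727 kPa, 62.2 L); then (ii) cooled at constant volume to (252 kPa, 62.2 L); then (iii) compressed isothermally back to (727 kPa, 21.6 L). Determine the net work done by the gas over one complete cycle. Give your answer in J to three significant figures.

W_net ≈ 12900 J

Leg (i): W = PΔV = (727)(62.2 − 21.6) = 29516 J.
Leg (ii): W = 0.
Leg (iii): W = PᵢVᵢ ln(V_f/Vᵢ) = (15674) ln(21.6/62.2) = -16578 J.
W_net = 29516 − 16578 = 12938 J.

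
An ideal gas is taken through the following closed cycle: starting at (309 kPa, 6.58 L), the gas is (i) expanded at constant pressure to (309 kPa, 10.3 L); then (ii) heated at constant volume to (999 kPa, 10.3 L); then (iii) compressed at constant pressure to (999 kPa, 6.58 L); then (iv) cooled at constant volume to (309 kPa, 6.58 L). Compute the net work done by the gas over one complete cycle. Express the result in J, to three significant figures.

W_net ≈ -2570 J

Constant-volume legs do no work.
W(i) = (309)(10.3 − 6.58) = 1149 J; W(iii) = (999)(6.58 − 10.3) = -3716 J.
W_net = 1149 − 3716 = -2567 J (the counter-clockwise enclosed area).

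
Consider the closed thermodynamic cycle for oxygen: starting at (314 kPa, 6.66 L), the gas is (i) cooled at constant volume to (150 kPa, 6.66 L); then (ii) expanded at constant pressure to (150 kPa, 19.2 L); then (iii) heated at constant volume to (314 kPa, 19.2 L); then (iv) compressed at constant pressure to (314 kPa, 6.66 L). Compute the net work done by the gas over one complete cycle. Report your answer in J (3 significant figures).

W_net ≈ -2060 J

Constant-volume legs do no work.
W(ii) = (150)(19.2 − 6.66) = 1881 J; W(iv) = (314)(6.66 − 19.2) = -3938 J.
W_net = 1881 − 3938 = -2057 J (the counter-clockwise enclosed area).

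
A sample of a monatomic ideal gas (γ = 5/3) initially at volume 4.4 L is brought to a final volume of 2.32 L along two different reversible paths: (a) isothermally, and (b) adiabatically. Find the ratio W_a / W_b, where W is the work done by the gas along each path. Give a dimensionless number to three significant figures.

Path (a) isothermal: W = P₁V₁ ln(V₂/V₁) → W_a/(P₁V₁) = -0.64.
Path (b) adiabatic: W = P₁V₁(1 − (V₁/V₂)^(γ−1))/(γ−1) → W_b/(P₁V₁) = -0.7983.
W_a / W_b = -0.64 / -0.7983 = 0.8018.

W_a / W_b ≈ 0.802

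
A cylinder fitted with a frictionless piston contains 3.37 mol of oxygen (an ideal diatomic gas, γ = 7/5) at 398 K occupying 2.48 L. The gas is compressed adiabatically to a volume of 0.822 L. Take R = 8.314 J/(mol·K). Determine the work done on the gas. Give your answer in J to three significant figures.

Adiabatic: TV^(γ−1) = const with γ = 7/5.
T₂ = T₁ (V₁/V₂)^(γ−1) = 398 × (2.48/0.822)^0.4 = 398 × 1.555 = 619 K.
W_by = nCᵥ(T₁ − T₂) = (3.37)(20.79)(398 − 619) = -15482 J.
Work on gas = −W_by = 15482 J.

W ≈ 15500 J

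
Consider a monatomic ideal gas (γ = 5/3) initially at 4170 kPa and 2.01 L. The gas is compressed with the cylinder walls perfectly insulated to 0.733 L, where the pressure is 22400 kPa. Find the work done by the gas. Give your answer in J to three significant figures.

Adiabatic: W = (P₁V₁ − P₂V₂)/(γ − 1) with γ = 5/3.
P₁V₁ = 8382 J, P₂V₂ = 16419 J.
W = (8382 − 16419) / 0.6667 = -12056 J.

W ≈ -12100 J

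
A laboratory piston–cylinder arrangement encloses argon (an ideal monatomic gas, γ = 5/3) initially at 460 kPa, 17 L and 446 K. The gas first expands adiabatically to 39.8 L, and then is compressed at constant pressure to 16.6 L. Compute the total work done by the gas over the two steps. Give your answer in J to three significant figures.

Step 1 (adiabatic): W = (P₁V₁ − P₂V₂)/(γ−1) = (7820 − 4435)/0.667 = 5077 J.
After step 1: P = 111.4 kPa, V = 39.8 L, T = 253 K.
Step 2 (isobaric): W = PΔV = (111.4 kPa)(16.6 − 39.8 L) = -2585 J.
W_total = 5077 − 2585 = 2492 J.

W_total ≈ 2490 J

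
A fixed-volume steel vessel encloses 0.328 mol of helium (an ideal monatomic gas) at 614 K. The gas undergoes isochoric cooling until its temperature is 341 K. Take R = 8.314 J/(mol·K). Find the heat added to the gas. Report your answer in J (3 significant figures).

Q ≈ -1120 J

Constant volume ⇒ W = 0, so Q = ΔU = nCᵥΔT with Cᵥ = 3R/2 = 12.47 J/(mol·K).
ΔU = (0.328)(12.47)(341 − 614) = -1117 J.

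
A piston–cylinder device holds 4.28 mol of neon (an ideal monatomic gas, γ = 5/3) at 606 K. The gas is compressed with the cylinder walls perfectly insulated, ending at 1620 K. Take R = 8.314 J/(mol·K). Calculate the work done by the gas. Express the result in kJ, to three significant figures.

Adiabatic ⇒ Q = 0, so W_by = −ΔU = nCᵥ(T₁ − T₂).
Cᵥ = 3R/2 = 12.47 J/(mol·K).
W = (4.28)(12.47)(606 − 1620) = -54123 J.

W ≈ -54.1 kJ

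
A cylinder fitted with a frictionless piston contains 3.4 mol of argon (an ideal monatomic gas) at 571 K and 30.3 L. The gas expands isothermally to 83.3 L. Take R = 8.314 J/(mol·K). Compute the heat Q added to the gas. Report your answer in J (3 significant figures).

Isothermal ⇒ ΔU = 0, so Q = W = nRT ln(V₂/V₁).
Q = (3.4)(8.314)(571) ln(83.3/30.3) = 16141 × 1.011 = 16323 J.

Q ≈ 16300 J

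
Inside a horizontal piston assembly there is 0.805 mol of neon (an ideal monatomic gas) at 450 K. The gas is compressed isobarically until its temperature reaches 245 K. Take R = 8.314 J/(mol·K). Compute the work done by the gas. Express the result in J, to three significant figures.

Isobaric: W = P ΔV = nR ΔT.
W = (0.805)(8.314)(245 − 450) = -1372 J.

W ≈ -1370 J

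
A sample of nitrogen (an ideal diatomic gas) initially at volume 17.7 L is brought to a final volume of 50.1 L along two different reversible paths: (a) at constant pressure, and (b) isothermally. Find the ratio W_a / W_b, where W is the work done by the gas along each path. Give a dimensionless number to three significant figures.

Path (a) isobaric: W = P₁(V₂ − V₁) → W_a/(P₁V₁) = 1.831.
Path (b) isothermal: W = P₁V₁ ln(V₂/V₁) → W_b/(P₁V₁) = 1.04.
W_a / W_b = 1.831 / 1.04 = 1.759.

W_a / W_b ≈ 1.76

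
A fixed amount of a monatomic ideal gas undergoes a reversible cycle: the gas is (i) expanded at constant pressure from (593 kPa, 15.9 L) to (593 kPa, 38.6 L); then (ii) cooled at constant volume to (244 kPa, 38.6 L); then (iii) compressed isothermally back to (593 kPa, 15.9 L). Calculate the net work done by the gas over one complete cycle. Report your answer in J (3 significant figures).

Leg (i): W = PΔV = (593)(38.6 − 15.9) = 13461 J.
Leg (ii): W = 0.
Leg (iii): W = PᵢVᵢ ln(V_f/Vᵢ) = (9418) ln(15.9/38.6) = -8353 J.
W_net = 13461 − 8353 = 5108 J.

W_net ≈ 5110 J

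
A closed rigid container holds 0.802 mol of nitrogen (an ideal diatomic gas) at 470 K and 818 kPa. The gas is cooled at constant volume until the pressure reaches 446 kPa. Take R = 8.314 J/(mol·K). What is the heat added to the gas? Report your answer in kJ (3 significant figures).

Constant volume ⇒ W = 0, so Q = ΔU = nCᵥΔT with Cᵥ = 5R/2 = 20.79 J/(mol·K).
At constant V, T₂/T₁ = P₂/P₁ ⇒ ΔT = T₁(P₂/P₁ − 1) = 470·(446/818 − 1) = -213.7 K.
ΔU = (0.802)(20.79)(-213.7) = -3563 J.

Q ≈ -3.56 kJ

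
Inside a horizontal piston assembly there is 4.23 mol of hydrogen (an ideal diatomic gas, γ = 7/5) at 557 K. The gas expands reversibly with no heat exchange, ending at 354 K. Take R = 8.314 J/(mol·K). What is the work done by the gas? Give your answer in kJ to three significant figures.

Adiabatic ⇒ Q = 0, so W_by = −ΔU = nCᵥ(T₁ − T₂).
Cᵥ = 5R/2 = 20.79 J/(mol·K).
W = (4.23)(20.79)(557 − 354) = 17848 J.

W ≈ 17.8 kJ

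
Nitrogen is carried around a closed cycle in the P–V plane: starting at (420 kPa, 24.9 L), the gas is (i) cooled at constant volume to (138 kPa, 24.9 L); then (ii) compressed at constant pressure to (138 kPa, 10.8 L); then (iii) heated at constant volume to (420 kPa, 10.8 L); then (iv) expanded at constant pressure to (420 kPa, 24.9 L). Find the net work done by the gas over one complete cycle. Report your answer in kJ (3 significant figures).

W_net ≈ 3.98 kJ

Constant-volume legs do no work.
W(ii) = (138)(10.8 − 24.9) = -1946 J; W(iv) = (420)(24.9 − 10.8) = 5922 J.
W_net = -1946 + 5922 = 3976 J (the clockwise enclosed area).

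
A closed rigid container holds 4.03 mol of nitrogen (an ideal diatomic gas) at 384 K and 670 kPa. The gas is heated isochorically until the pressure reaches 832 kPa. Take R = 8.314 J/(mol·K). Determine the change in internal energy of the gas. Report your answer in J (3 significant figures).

ΔU ≈ 7780 J

Constant volume ⇒ W = 0, so Q = ΔU = nCᵥΔT with Cᵥ = 5R/2 = 20.79 J/(mol·K).
At constant V, T₂/T₁ = P₂/P₁ ⇒ ΔT = T₁(P₂/P₁ − 1) = 384·(832/670 − 1) = 92.85 K.
ΔU = (4.03)(20.79)(92.85) = 7777 J.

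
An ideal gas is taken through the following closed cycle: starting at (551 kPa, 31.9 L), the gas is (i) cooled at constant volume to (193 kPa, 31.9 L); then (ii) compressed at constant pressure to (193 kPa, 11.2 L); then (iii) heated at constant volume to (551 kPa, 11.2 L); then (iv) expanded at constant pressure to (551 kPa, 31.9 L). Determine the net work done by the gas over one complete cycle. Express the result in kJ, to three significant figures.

Constant-volume legs do no work.
W(ii) = (193)(11.2 − 31.9) = -3995 J; W(iv) = (551)(31.9 − 11.2) = 11406 J.
W_net = -3995 + 11406 = 7411 J (the clockwise enclosed area).

W_net ≈ 7.41 kJ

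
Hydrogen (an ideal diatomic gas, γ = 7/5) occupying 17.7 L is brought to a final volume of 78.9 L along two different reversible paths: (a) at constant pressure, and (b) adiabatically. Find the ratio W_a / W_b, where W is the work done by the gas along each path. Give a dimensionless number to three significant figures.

W_a / W_b ≈ 3.07

Path (a) isobaric: W = P₁(V₂ − V₁) → W_a/(P₁V₁) = 3.458.
Path (b) adiabatic: W = P₁V₁(1 − (V₁/V₂)^(γ−1))/(γ−1) → W_b/(P₁V₁) = 1.125.
W_a / W_b = 3.458 / 1.125 = 3.073.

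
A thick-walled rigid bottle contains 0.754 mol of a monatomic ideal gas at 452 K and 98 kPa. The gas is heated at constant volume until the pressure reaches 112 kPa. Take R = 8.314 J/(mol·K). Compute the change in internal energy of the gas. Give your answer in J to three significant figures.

Constant volume ⇒ W = 0, so Q = ΔU = nCᵥΔT with Cᵥ = 3R/2 = 12.47 J/(mol·K).
At constant V, T₂/T₁ = P₂/P₁ ⇒ ΔT = T₁(P₂/P₁ − 1) = 452·(112/98 − 1) = 64.57 K.
ΔU = (0.754)(12.47)(64.57) = 607.2 J.

ΔU ≈ 607 J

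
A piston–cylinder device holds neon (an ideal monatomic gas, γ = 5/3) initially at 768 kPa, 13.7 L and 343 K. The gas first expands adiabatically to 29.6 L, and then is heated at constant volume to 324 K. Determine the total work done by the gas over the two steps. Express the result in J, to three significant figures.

Step 1 (adiabatic): W = (P₁V₁ − P₂V₂)/(γ−1) = (10522 − 6296)/0.667 = 6339 J.
Step 2 (isochoric): W = 0 (constant volume).
W_total = 6339 + 0 = 6339 J.

W_total ≈ 6340 J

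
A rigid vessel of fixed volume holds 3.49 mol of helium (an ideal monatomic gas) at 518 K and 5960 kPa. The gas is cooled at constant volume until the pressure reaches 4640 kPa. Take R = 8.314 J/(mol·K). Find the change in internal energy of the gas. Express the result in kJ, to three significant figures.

ΔU ≈ -4.99 kJ

Constant volume ⇒ W = 0, so Q = ΔU = nCᵥΔT with Cᵥ = 3R/2 = 12.47 J/(mol·K).
At constant V, T₂/T₁ = P₂/P₁ ⇒ ΔT = T₁(P₂/P₁ − 1) = 518·(4640/5960 − 1) = -114.7 K.
ΔU = (3.49)(12.47)(-114.7) = -4993 J.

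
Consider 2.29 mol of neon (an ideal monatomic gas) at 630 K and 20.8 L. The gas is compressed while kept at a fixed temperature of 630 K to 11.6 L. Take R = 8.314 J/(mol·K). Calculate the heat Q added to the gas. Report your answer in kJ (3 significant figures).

Q ≈ -7.00 kJ

Isothermal ⇒ ΔU = 0, so Q = W = nRT ln(V₂/V₁).
Q = (2.29)(8.314)(630) ln(11.6/20.8) = 11995 × -0.5839 = -7004 J.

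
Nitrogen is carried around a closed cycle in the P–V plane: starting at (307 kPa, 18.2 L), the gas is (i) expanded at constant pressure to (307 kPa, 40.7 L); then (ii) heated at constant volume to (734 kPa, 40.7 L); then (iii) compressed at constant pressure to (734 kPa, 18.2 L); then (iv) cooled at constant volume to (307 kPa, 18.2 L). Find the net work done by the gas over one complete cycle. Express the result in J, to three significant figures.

Constant-volume legs do no work.
W(i) = (307)(40.7 − 18.2) = 6908 J; W(iii) = (734)(18.2 − 40.7) = -16515 J.
W_net = 6908 − 16515 = -9608 J (the counter-clockwise enclosed area).

W_net ≈ -9610 J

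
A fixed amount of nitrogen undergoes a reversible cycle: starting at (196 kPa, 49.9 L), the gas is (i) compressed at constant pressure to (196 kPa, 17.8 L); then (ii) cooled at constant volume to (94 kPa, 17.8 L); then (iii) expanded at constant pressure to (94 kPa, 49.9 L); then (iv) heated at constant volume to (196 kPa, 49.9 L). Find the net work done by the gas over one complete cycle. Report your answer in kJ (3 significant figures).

Constant-volume legs do no work.
W(i) = (196)(17.8 − 49.9) = -6292 J; W(iii) = (94)(49.9 − 17.8) = 3017 J.
W_net = -6292 + 3017 = -3274 J (the counter-clockwise enclosed area).

W_net ≈ -3.27 kJ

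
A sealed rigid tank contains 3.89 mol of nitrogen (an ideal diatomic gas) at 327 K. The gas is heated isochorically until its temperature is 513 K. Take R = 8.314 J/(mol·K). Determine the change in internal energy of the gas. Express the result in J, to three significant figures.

Constant volume ⇒ W = 0, so Q = ΔU = nCᵥΔT with Cᵥ = 5R/2 = 20.79 J/(mol·K).
ΔU = (3.89)(20.79)(513 − 327) = 15039 J.

ΔU ≈ 15000 J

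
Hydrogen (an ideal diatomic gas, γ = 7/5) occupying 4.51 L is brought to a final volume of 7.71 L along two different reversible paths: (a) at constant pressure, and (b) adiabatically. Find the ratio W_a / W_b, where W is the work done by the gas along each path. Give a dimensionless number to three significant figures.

Path (a) isobaric: W = P₁(V₂ − V₁) → W_a/(P₁V₁) = 0.7095.
Path (b) adiabatic: W = P₁V₁(1 − (V₁/V₂)^(γ−1))/(γ−1) → W_b/(P₁V₁) = 0.4826.
W_a / W_b = 0.7095 / 0.4826 = 1.47.

W_a / W_b ≈ 1.47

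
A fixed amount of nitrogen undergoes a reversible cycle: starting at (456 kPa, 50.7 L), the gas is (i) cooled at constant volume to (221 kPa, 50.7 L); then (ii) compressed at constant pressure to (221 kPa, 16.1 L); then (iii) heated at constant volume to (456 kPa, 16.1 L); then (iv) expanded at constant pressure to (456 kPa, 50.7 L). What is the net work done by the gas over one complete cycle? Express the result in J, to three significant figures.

W_net ≈ 8130 J

Constant-volume legs do no work.
W(ii) = (221)(16.1 − 50.7) = -7647 J; W(iv) = (456)(50.7 − 16.1) = 15778 J.
W_net = -7647 + 15778 = 8131 J (the clockwise enclosed area).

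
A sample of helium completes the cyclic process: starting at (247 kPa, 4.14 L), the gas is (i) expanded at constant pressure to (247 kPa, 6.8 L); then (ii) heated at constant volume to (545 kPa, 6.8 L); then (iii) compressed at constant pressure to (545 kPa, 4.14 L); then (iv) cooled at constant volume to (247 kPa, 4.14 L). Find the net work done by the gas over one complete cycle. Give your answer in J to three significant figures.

Constant-volume legs do no work.
W(i) = (247)(6.8 − 4.14) = 657 J; W(iii) = (545)(4.14 − 6.8) = -1450 J.
W_net = 657 − 1450 = -792.7 J (the counter-clockwise enclosed area).

W_net ≈ -793 J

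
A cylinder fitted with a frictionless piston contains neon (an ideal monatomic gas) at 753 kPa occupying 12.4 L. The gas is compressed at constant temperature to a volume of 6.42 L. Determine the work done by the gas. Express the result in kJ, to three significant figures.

W ≈ -6.15 kJ

Isothermal: W = nRT ln(V₂/V₁) = P₁V₁ ln(V₂/V₁).
P₁V₁ = (753 kPa)(12.4 L) = 9337 J.
W = 9337 × ln(6.42/12.4) = 9337 × -0.6583
W_by_gas = -6146 J.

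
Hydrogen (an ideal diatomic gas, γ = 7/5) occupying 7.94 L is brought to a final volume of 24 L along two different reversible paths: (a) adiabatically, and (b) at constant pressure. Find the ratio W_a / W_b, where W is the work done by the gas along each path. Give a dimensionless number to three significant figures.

W_a / W_b ≈ 0.442

Path (a) adiabatic: W = P₁V₁(1 − (V₁/V₂)^(γ−1))/(γ−1) → W_a/(P₁V₁) = 0.8939.
Path (b) isobaric: W = P₁(V₂ − V₁) → W_b/(P₁V₁) = 2.023.
W_a / W_b = 0.8939 / 2.023 = 0.4419.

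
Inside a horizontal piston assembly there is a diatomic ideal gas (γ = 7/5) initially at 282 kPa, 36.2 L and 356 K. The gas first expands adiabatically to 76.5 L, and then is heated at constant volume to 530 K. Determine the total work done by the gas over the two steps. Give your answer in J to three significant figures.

W_total ≈ 6600 J

Step 1 (adiabatic): W = (P₁V₁ − P₂V₂)/(γ−1) = (10208 − 7568)/0.4 = 6601 J.
Step 2 (isochoric): W = 0 (constant volume).
W_total = 6601 + 0 = 6601 J.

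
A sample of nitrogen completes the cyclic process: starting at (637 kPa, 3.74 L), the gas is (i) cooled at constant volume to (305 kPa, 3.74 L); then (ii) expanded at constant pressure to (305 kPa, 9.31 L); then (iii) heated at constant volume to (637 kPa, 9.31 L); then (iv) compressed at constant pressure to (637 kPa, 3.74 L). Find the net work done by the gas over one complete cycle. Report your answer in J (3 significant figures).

W_net ≈ -1850 J

Constant-volume legs do no work.
W(ii) = (305)(9.31 − 3.74) = 1699 J; W(iv) = (637)(3.74 − 9.31) = -3548 J.
W_net = 1699 − 3548 = -1849 J (the counter-clockwise enclosed area).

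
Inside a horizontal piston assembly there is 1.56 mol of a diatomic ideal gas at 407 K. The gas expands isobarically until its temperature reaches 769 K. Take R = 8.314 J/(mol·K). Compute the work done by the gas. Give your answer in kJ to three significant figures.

Isobaric: W = P ΔV = nR ΔT.
W = (1.56)(8.314)(769 − 407) = 4695 J.

W ≈ 4.70 kJ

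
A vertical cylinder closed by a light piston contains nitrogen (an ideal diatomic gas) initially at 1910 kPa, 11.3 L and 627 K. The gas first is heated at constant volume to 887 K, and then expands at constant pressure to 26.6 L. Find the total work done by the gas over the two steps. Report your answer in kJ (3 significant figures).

Step 1 (isochoric): W = 0 (constant volume).
After step 1: P = 2702 kPa (V unchanged).
Step 2 (isobaric): W = PΔV = (2702 kPa)(26.6 − 11.3 L) = 41341 J.
W_total = 0 + 41341 = 41341 J.

W_total ≈ 41.3 kJ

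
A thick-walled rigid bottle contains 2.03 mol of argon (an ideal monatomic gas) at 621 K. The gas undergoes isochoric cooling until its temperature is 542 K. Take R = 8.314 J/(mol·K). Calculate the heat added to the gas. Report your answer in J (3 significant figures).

Constant volume ⇒ W = 0, so Q = ΔU = nCᵥΔT with Cᵥ = 3R/2 = 12.47 J/(mol·K).
ΔU = (2.03)(12.47)(542 − 621) = -2000 J.

Q ≈ -2000 J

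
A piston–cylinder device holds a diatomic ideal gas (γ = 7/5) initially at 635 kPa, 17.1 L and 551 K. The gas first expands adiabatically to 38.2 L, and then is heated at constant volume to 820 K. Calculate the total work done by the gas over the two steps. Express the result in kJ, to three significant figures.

Step 1 (adiabatic): W = (P₁V₁ − P₂V₂)/(γ−1) = (10858 − 7873)/0.4 = 7464 J.
Step 2 (isochoric): W = 0 (constant volume).
W_total = 7464 + 0 = 7464 J.

W_total ≈ 7.46 kJ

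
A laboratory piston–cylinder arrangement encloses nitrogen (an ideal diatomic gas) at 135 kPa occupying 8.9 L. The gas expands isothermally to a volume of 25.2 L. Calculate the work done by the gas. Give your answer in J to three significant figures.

Isothermal: W = nRT ln(V₂/V₁) = P₁V₁ ln(V₂/V₁).
P₁V₁ = (135 kPa)(8.9 L) = 1202 J.
W = 1202 × ln(25.2/8.9) = 1202 × 1.041
W_by_gas = 1251 J.

W ≈ 1250 J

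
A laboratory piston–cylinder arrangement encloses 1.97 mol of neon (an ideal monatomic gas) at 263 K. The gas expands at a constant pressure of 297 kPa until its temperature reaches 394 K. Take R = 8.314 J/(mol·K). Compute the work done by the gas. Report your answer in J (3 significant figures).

W ≈ 2150 J

Isobaric: W = P ΔV = nR ΔT.
W = (1.97)(8.314)(394 − 263) = 2146 J.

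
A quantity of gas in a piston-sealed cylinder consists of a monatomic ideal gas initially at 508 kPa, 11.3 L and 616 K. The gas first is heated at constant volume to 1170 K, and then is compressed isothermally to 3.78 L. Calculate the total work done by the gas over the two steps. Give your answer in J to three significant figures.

W_total ≈ -11900 J

Step 1 (isochoric): W = 0 (constant volume).
After step 1: P = 964.9 kPa (V unchanged).
Step 2 (isothermal): W = P₁V₁ ln(V₂/V₁) = (10903) ln(3.78/11.3) = -11940 J.
W_total = 0 − 11940 = -11940 J.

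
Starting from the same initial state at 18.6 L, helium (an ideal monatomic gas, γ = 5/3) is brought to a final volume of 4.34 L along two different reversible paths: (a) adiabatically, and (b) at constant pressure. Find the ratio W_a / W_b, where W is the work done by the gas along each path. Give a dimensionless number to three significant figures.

W_a / W_b ≈ 3.21

Path (a) adiabatic: W = P₁V₁(1 − (V₁/V₂)^(γ−1))/(γ−1) → W_a/(P₁V₁) = -2.458.
Path (b) isobaric: W = P₁(V₂ − V₁) → W_b/(P₁V₁) = -0.7667.
W_a / W_b = -2.458 / -0.7667 = 3.206.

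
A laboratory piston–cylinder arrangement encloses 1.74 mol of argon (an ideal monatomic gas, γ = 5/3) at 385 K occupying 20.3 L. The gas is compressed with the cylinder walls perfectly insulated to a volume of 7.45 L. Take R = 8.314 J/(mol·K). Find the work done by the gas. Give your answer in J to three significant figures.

Adiabatic: TV^(γ−1) = const with γ = 5/3.
T₂ = T₁ (V₁/V₂)^(γ−1) = 385 × (20.3/7.45)^0.667 = 385 × 1.951 = 751.1 K.
W_by = nCᵥ(T₁ − T₂) = (1.74)(12.47)(385 − 751.1) = -7944 J.

W ≈ -7940 J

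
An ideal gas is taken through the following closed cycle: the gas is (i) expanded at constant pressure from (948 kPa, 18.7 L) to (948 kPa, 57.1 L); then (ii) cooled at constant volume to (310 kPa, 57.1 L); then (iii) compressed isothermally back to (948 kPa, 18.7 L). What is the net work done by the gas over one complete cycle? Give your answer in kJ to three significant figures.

W_net ≈ 16.6 kJ

Leg (i): W = PΔV = (948)(57.1 − 18.7) = 36403 J.
Leg (ii): W = 0.
Leg (iii): W = PᵢVᵢ ln(V_f/Vᵢ) = (17701) ln(18.7/57.1) = -19759 J.
W_net = 36403 − 19759 = 16644 J.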